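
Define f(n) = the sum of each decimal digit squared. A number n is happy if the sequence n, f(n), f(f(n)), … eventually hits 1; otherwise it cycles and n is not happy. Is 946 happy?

happy

946 → 133
133 → 19
19 → 82
82 → 68
68 → 100
100 → 1  — reached 1.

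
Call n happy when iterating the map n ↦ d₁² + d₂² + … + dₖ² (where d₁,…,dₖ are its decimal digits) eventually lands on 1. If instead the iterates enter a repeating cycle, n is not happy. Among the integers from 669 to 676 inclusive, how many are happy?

669: 669 → 153 → 35 → 34 → 25 → 29 → 85 → 89 → 145 → 42 → 20 → 4 → 16 → 37 → 58 → 89  — not happy
670: 670 → 85 → 89 → 145 → 42 → 20 → 4 → 16 → 37 → 58 → 89  — not happy
671: 671 → 86 → 100 → 1  — happy
672: 672 → 89 → 145 → 42 → 20 → 4 → 16 → 37 → 58 → 89  — not happy
673: 673 → 94 → 97 → 130 → 10 → 1  — happy
674: 674 → 101 → 2 → 4 → 16 → 37 → 58 → 89 → 145 → 42 → 20 → 4  — not happy
675: 675 → 110 → 2 → 4 → 16 → 37 → 58 → 89 → 145 → 42 → 20 → 4  — not happy
676: 676 → 121 → 6 → 36 → 45 → 41 → 17 → 50 → 25 → 29 → 85 → 89 → 145 → 42 → 20 → 4 → 16 → 37 → 58 → 89  — not happy
happy: 671, 673

2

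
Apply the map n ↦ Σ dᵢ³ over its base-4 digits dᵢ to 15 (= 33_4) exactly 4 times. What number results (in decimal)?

9

15 = (3,3)_4 → 3³ + 3³ = 54
54 = (3,1,2)_4 → 3³ + 1³ + 2³ = 36
36 = (2,1,0)_4 → 2³ + 1³ + 0³ = 9
9 = (2,1)_4 → 2³ + 1³ = 9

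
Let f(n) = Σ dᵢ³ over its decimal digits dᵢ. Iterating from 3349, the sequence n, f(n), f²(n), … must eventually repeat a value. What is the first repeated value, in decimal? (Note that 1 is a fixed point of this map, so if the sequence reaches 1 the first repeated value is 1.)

3349 → 3³ + 3³ + 4³ + 9³ = 847
847 → 8³ + 4³ + 7³ = 919
919 → 9³ + 1³ + 9³ = 1459
1459 → 1³ + 4³ + 5³ + 9³ = 919  — 919 already appeared earlier.

919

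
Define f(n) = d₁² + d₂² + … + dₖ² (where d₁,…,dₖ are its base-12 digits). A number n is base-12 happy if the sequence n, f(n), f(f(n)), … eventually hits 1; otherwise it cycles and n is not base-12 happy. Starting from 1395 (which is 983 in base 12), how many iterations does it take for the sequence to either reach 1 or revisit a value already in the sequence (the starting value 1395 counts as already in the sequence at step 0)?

1395 = (9,8,3)_12 → 9² + 8² + 3² = 154
154 = (1,0,10)_12 → 1² + 0² + 10² = 101
101 = (8,5)_12 → 8² + 5² = 89
89 = (7,5)_12 → 7² + 5² = 74
74 = (6,2)_12 → 6² + 2² = 40
40 = (3,4)_12 → 3² + 4² = 25
25 = (2,1)_12 → 2² + 1² = 5
5 = (5)_12 → 5² = 25  — 25 repeats.
That took 8 steps.

8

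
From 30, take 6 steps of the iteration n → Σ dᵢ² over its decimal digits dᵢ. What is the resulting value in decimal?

30 → 3² + 0² = 9
9 → 9² = 81
81 → 8² + 1² = 65
65 → 6² + 5² = 61
61 → 6² + 1² = 37
37 → 3² + 7² = 58

58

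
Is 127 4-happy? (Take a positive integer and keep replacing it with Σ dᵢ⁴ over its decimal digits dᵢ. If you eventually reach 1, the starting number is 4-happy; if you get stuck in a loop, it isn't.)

not 4-happy

127 → 1⁴ + 2⁴ + 7⁴ = 2418
2418 → 2⁴ + 4⁴ + 1⁴ + 8⁴ = 4369
4369 → 4⁴ + 3⁴ + 6⁴ + 9⁴ = 8194
8194 → 8⁴ + 1⁴ + 9⁴ + 4⁴ = 10914
10914 → 1⁴ + 0⁴ + 9⁴ + 1⁴ + 4⁴ = 6819
6819 → 6⁴ + 8⁴ + 1⁴ + 9⁴ = 11954
11954 → 1⁴ + 1⁴ + 9⁴ + 5⁴ + 4⁴ = 7444
7444 → 7⁴ + 4⁴ + 4⁴ + 4⁴ = 3169
3169 → 3⁴ + 1⁴ + 6⁴ + 9⁴ = 7939
7939 → 7⁴ + 9⁴ + 3⁴ + 9⁴ = 15604
15604 → 1⁴ + 5⁴ + 6⁴ + 0⁴ + 4⁴ = 2178
2178 → 2⁴ + 1⁴ + 7⁴ + 8⁴ = 6514
6514 → 6⁴ + 5⁴ + 1⁴ + 4⁴ = 2178  — 2178 already seen; the sequence cycles without reaching 1.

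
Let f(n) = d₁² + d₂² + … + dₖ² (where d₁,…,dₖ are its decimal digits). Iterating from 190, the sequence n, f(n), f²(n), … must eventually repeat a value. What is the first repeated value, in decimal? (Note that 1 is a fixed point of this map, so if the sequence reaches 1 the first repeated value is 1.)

190 → 82
82 → 68
68 → 100
100 → 1  — reached the fixed point 1.
1 → 1, so 1 is the first repeated value.

1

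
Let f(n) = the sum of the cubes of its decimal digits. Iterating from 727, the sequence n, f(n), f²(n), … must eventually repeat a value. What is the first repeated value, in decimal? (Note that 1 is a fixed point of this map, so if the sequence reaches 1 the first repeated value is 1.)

727 → 7³ + 2³ + 7³ = 694
694 → 6³ + 9³ + 4³ = 1009
1009 → 1³ + 0³ + 0³ + 9³ = 730
730 → 7³ + 3³ + 0³ = 370
370 → 3³ + 7³ + 0³ = 370  — 370 already appeared earlier.

370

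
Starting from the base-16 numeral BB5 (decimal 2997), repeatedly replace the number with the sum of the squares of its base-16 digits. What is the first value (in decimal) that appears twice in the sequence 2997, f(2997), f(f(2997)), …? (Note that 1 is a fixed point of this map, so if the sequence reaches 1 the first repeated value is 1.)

1

2997 = (11,11,5)_16 → 11² + 11² + 5² = 121 + 121 + 25 = 267
267 = (1,0,11)_16 → 1² + 0² + 11² = 1 + 0 + 121 = 122
122 = (7,10)_16 → 7² + 10² = 49 + 100 = 149
149 = (9,5)_16 → 9² + 5² = 81 + 25 = 106
106 = (6,10)_16 → 6² + 10² = 36 + 100 = 136
136 = (8,8)_16 → 8² + 8² = 64 + 64 = 128
128 = (8,0)_16 → 8² + 0² = 64 + 0 = 64
64 = (4,0)_16 → 4² + 0² = 16 + 0 = 16
16 = (1,0)_16 → 1² + 0² = 1 + 0 = 1  — reached the fixed point 1.
1 → 1, so 1 is the first repeated value.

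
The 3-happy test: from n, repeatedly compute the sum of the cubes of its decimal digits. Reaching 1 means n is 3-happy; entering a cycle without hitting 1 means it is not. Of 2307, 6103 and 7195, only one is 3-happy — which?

2307: 2307 → 378 → 882 → 1032 → 36 → 243 → 99 → 1458 → 702 → 351 → 153 → 153  — repeats 153 (not 3-happy)
6103: 6103 → 244 → 136 → 244  — repeats 244 (not 3-happy)
7195: 7195 → 1198 → 1243 → 100 → 1  — reaches 1 (3-happy)

7195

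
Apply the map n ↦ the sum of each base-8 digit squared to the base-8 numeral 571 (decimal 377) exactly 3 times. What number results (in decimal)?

10

377 = (5,7,1)_8 → 5² + 7² + 1² = 75
75 = (1,1,3)_8 → 1² + 1² + 3² = 11
11 = (1,3)_8 → 1² + 3² = 10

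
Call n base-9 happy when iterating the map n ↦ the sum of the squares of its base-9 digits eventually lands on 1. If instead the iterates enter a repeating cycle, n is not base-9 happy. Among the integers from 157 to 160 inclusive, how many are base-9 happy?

157: 157 → 81 → 1  — base-9 happy
158: 158 → 90 → 2 → 4 → 16 → 50 → 50  — not base-9 happy
159: 159 → 101 → 9 → 1  — base-9 happy
160: 160 → 114 → 46 → 26 → 68 → 74 → 68  — not base-9 happy
base-9 happy: 157, 159

2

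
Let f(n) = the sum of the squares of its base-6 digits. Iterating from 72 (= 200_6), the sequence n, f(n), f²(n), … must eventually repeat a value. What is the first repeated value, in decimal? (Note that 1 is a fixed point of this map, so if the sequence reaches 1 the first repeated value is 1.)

20

72 = (2,0,0)_6 → 2² + 0² + 0² = 4
4 = (4)_6 → 4² = 16
16 = (2,4)_6 → 2² + 4² = 20
20 = (3,2)_6 → 3² + 2² = 13
13 = (2,1)_6 → 2² + 1² = 5
5 = (5)_6 → 5² = 25
25 = (4,1)_6 → 4² + 1² = 17
17 = (2,5)_6 → 2² + 5² = 29
29 = (4,5)_6 → 4² + 5² = 41
41 = (1,0,5)_6 → 1² + 0² + 5² = 26
26 = (4,2)_6 → 4² + 2² = 20  — 20 already appeared earlier.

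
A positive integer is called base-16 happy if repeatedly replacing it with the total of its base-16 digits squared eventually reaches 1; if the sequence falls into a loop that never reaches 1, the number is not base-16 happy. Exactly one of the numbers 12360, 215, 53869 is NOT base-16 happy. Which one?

215

12360: 12360 → 89 → 106 → 136 → 128 → 64 → 16 → 1  — reaches 1 (base-16 happy)
215: 215 → 218 → 269 → 170 → 200 → 208 → 169 → 181 → 146 → 85 → 50 → 13 → 169  — repeats 169 (not base-16 happy)
53869: 53869 → 378 → 150 → 117 → 74 → 116 → 65 → 17 → 2 → 4 → 16 → 1  — reaches 1 (base-16 happy)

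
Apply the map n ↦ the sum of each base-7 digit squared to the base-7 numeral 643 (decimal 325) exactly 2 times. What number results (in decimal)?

325 = (6,4,3)_7 → 6² + 4² + 3² = 36 + 16 + 9 = 61
61 = (1,1,5)_7 → 1² + 1² + 5² = 1 + 1 + 25 = 27

27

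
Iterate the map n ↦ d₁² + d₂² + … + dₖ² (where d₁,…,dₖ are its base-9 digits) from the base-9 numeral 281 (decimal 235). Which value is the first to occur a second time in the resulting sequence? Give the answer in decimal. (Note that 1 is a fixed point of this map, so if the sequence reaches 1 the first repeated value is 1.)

65

235 = (2,8,1)_9 → 2² + 8² + 1² = 69
69 = (7,6)_9 → 7² + 6² = 85
85 = (1,0,4)_9 → 1² + 0² + 4² = 17
17 = (1,8)_9 → 1² + 8² = 65
65 = (7,2)_9 → 7² + 2² = 53
53 = (5,8)_9 → 5² + 8² = 89
89 = (1,0,8)_9 → 1² + 0² + 8² = 65  — 65 already appeared earlier.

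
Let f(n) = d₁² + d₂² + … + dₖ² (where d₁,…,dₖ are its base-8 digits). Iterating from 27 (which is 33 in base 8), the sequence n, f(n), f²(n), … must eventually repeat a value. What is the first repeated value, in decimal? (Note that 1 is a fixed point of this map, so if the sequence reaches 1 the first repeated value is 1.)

1

27 = (3,3)_8 → 3² + 3² = 18
18 = (2,2)_8 → 2² + 2² = 8
8 = (1,0)_8 → 1² + 0² = 1  — reached the fixed point 1.
1 → 1, so 1 is the first repeated value.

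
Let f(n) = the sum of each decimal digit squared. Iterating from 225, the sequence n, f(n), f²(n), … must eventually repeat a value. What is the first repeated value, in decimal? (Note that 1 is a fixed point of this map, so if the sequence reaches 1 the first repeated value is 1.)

225 → 33
33 → 18
18 → 65
65 → 61
61 → 37
37 → 58
58 → 89
89 → 145
145 → 42
42 → 20
20 → 4
4 → 16
16 → 37  — 37 already appeared earlier.

37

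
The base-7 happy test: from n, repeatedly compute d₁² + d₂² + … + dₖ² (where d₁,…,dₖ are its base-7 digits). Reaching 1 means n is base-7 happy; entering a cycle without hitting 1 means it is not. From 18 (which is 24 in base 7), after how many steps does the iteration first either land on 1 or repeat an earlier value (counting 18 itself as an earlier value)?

18 = (2,4)_7 → 20
20 = (2,6)_7 → 40
40 = (5,5)_7 → 50
50 = (1,0,1)_7 → 2
2 = (2)_7 → 4
4 = (4)_7 → 16
16 = (2,2)_7 → 8
8 = (1,1)_7 → 2  — 2 repeats.
That took 8 steps.

8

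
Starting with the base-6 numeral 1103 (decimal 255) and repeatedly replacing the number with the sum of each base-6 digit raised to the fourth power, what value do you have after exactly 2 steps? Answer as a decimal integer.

255 = (1,1,0,3)_6 → 1⁴ + 1⁴ + 0⁴ + 3⁴ = 83
83 = (2,1,5)_6 → 2⁴ + 1⁴ + 5⁴ = 642

642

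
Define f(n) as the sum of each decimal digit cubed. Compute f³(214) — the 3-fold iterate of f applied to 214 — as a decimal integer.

370

214 → 2³ + 1³ + 4³ = 8 + 1 + 64 = 73
73 → 7³ + 3³ = 343 + 27 = 370
370 → 3³ + 7³ + 0³ = 27 + 343 + 0 = 370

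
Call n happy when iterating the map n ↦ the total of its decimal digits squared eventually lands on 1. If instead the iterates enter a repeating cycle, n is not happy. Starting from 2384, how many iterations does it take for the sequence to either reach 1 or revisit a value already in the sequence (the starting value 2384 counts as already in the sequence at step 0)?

2384 → 2² + 3² + 8² + 4² = 4 + 9 + 64 + 16 = 93
93 → 9² + 3² = 81 + 9 = 90
90 → 9² + 0² = 81 + 0 = 81
81 → 8² + 1² = 64 + 1 = 65
65 → 6² + 5² = 36 + 25 = 61
61 → 6² + 1² = 36 + 1 = 37
37 → 3² + 7² = 9 + 49 = 58
58 → 5² + 8² = 25 + 64 = 89
89 → 8² + 9² = 64 + 81 = 145
145 → 1² + 4² + 5² = 1 + 16 + 25 = 42
42 → 4² + 2² = 16 + 4 = 20
20 → 2² + 0² = 4 + 0 = 4
4 → 4² = 16
16 → 1² + 6² = 1 + 36 = 37  — 37 repeats.
That took 14 steps.

14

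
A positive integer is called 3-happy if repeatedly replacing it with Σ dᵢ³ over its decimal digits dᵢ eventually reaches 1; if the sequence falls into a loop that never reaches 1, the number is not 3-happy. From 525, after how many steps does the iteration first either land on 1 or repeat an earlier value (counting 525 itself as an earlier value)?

9

525 → 5³ + 2³ + 5³ = 125 + 8 + 125 = 258
258 → 2³ + 5³ + 8³ = 8 + 125 + 512 = 645
645 → 6³ + 4³ + 5³ = 216 + 64 + 125 = 405
405 → 4³ + 0³ + 5³ = 64 + 0 + 125 = 189
189 → 1³ + 8³ + 9³ = 1 + 512 + 729 = 1242
1242 → 1³ + 2³ + 4³ + 2³ = 1 + 8 + 64 + 8 = 81
81 → 8³ + 1³ = 512 + 1 = 513
513 → 5³ + 1³ + 3³ = 125 + 1 + 27 = 153
153 → 1³ + 5³ + 3³ = 1 + 125 + 27 = 153  — 153 repeats.
That took 9 steps.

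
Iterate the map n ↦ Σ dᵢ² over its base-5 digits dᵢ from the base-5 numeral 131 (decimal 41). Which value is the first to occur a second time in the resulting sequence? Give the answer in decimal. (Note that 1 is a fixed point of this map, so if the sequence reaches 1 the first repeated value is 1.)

41 = (1,3,1)_5 → 1² + 3² + 1² = 11
11 = (2,1)_5 → 2² + 1² = 5
5 = (1,0)_5 → 1² + 0² = 1  — reached the fixed point 1.
1 → 1, so 1 is the first repeated value.

1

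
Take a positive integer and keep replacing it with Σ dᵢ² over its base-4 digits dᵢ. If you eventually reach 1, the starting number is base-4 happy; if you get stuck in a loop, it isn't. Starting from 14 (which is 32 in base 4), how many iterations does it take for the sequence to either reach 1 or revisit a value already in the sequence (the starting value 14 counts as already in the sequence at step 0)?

5

14 = (3,2)_4 → 3² + 2² = 9 + 4 = 13
13 = (3,1)_4 → 3² + 1² = 9 + 1 = 10
10 = (2,2)_4 → 2² + 2² = 4 + 4 = 8
8 = (2,0)_4 → 2² + 0² = 4 + 0 = 4
4 = (1,0)_4 → 1² + 0² = 1 + 0 = 1  — reached 1.
That took 5 steps.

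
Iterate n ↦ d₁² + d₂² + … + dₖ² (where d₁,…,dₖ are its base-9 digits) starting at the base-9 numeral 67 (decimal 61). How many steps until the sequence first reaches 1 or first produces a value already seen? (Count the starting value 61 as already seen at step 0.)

6

61 = (6,7)_9 → 6² + 7² = 85
85 = (1,0,4)_9 → 1² + 0² + 4² = 17
17 = (1,8)_9 → 1² + 8² = 65
65 = (7,2)_9 → 7² + 2² = 53
53 = (5,8)_9 → 5² + 8² = 89
89 = (1,0,8)_9 → 1² + 0² + 8² = 65  — 65 repeats.
That took 6 steps.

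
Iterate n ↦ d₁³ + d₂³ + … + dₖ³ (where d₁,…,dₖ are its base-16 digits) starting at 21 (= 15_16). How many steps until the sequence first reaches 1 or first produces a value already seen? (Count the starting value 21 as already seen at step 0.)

13

21 = (1,5)_16 → 1³ + 5³ = 126
126 = (7,14)_16 → 7³ + 14³ = 3087
3087 = (12,0,15)_16 → 12³ + 0³ + 15³ = 5103
5103 = (1,3,14,15)_16 → 1³ + 3³ + 14³ + 15³ = 6147
6147 = (1,8,0,3)_16 → 1³ + 8³ + 0³ + 3³ = 540
540 = (2,1,12)_16 → 2³ + 1³ + 12³ = 1737
1737 = (6,12,9)_16 → 6³ + 12³ + 9³ = 2673
2673 = (10,7,1)_16 → 10³ + 7³ + 1³ = 1344
1344 = (5,4,0)_16 → 5³ + 4³ + 0³ = 189
189 = (11,13)_16 → 11³ + 13³ = 3528
3528 = (13,12,8)_16 → 13³ + 12³ + 8³ = 4437
4437 = (1,1,5,5)_16 → 1³ + 1³ + 5³ + 5³ = 252
252 = (15,12)_16 → 15³ + 12³ = 5103  — 5103 repeats.
That took 13 steps.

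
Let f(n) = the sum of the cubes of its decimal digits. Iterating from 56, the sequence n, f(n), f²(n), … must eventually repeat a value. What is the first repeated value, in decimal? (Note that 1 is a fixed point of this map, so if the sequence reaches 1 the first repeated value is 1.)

56 → 5³ + 6³ = 341
341 → 3³ + 4³ + 1³ = 92
92 → 9³ + 2³ = 737
737 → 7³ + 3³ + 7³ = 713
713 → 7³ + 1³ + 3³ = 371
371 → 3³ + 7³ + 1³ = 371  — 371 already appeared earlier.

371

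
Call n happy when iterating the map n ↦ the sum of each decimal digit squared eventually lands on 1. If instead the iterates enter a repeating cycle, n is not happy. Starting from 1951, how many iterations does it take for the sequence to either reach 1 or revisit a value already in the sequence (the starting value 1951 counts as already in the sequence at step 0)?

1951 → 1² + 9² + 5² + 1² = 1 + 81 + 25 + 1 = 108
108 → 1² + 0² + 8² = 1 + 0 + 64 = 65
65 → 6² + 5² = 36 + 25 = 61
61 → 6² + 1² = 36 + 1 = 37
37 → 3² + 7² = 9 + 49 = 58
58 → 5² + 8² = 25 + 64 = 89
89 → 8² + 9² = 64 + 81 = 145
145 → 1² + 4² + 5² = 1 + 16 + 25 = 42
42 → 4² + 2² = 16 + 4 = 20
20 → 2² + 0² = 4 + 0 = 4
4 → 4² = 16
16 → 1² + 6² = 1 + 36 = 37  — 37 repeats.
That took 12 steps.

12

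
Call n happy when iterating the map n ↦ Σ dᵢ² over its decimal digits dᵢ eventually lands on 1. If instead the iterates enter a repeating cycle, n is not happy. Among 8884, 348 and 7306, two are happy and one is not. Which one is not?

348

8884: 8884 → 208 → 68 → 100 → 1  — reaches 1 (happy)
348: 348 → 89 → 145 → 42 → 20 → 4 → 16 → 37 → 58 → 89  — repeats 89 (not happy)
7306: 7306 → 94 → 97 → 130 → 10 → 1  — reaches 1 (happy)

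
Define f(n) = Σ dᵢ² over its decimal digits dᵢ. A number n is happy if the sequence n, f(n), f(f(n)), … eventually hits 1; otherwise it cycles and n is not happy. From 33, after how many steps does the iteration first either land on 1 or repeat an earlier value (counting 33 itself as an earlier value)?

12

33 → 3² + 3² = 9 + 9 = 18
18 → 1² + 8² = 1 + 64 = 65
65 → 6² + 5² = 36 + 25 = 61
61 → 6² + 1² = 36 + 1 = 37
37 → 3² + 7² = 9 + 49 = 58
58 → 5² + 8² = 25 + 64 = 89
89 → 8² + 9² = 64 + 81 = 145
145 → 1² + 4² + 5² = 1 + 16 + 25 = 42
42 → 4² + 2² = 16 + 4 = 20
20 → 2² + 0² = 4 + 0 = 4
4 → 4² = 16
16 → 1² + 6² = 1 + 36 = 37  — 37 repeats.
That took 12 steps.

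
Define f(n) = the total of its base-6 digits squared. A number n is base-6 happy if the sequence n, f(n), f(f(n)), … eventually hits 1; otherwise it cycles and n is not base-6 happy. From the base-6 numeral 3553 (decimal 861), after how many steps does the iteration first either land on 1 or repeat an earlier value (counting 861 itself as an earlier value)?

861 = (3,5,5,3)_6 → 3² + 5² + 5² + 3² = 9 + 25 + 25 + 9 = 68
68 = (1,5,2)_6 → 1² + 5² + 2² = 1 + 25 + 4 = 30
30 = (5,0)_6 → 5² + 0² = 25 + 0 = 25
25 = (4,1)_6 → 4² + 1² = 16 + 1 = 17
17 = (2,5)_6 → 2² + 5² = 4 + 25 = 29
29 = (4,5)_6 → 4² + 5² = 16 + 25 = 41
41 = (1,0,5)_6 → 1² + 0² + 5² = 1 + 0 + 25 = 26
26 = (4,2)_6 → 4² + 2² = 16 + 4 = 20
20 = (3,2)_6 → 3² + 2² = 9 + 4 = 13
13 = (2,1)_6 → 2² + 1² = 4 + 1 = 5
5 = (5)_6 → 5² = 25  — 25 repeats.
That took 11 steps.

11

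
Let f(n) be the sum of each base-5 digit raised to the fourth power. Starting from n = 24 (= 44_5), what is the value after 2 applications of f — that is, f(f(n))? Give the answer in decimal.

24 = (4,4)_5 → 4⁴ + 4⁴ = 256 + 256 = 512
512 = (4,0,2,2)_5 → 4⁴ + 0⁴ + 2⁴ + 2⁴ = 256 + 0 + 16 + 16 = 288

288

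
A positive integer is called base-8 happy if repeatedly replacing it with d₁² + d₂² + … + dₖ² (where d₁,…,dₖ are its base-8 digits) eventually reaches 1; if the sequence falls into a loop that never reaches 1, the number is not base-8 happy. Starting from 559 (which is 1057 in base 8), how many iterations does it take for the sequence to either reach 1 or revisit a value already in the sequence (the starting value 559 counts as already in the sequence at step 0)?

559 = (1,0,5,7)_8 → 1² + 0² + 5² + 7² = 1 + 0 + 25 + 49 = 75
75 = (1,1,3)_8 → 1² + 1² + 3² = 1 + 1 + 9 = 11
11 = (1,3)_8 → 1² + 3² = 1 + 9 = 10
10 = (1,2)_8 → 1² + 2² = 1 + 4 = 5
5 = (5)_8 → 5² = 25
25 = (3,1)_8 → 3² + 1² = 9 + 1 = 10  — 10 repeats.
That took 6 steps.

6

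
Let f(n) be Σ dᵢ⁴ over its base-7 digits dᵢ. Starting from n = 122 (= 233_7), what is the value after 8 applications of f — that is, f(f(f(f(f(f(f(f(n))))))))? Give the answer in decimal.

122 = (2,3,3)_7 → 2⁴ + 3⁴ + 3⁴ = 16 + 81 + 81 = 178
178 = (3,4,3)_7 → 3⁴ + 4⁴ + 3⁴ = 81 + 256 + 81 = 418
418 = (1,1,3,5)_7 → 1⁴ + 1⁴ + 3⁴ + 5⁴ = 1 + 1 + 81 + 625 = 708
708 = (2,0,3,1)_7 → 2⁴ + 0⁴ + 3⁴ + 1⁴ = 16 + 0 + 81 + 1 = 98
98 = (2,0,0)_7 → 2⁴ + 0⁴ + 0⁴ = 16 + 0 + 0 = 16
16 = (2,2)_7 → 2⁴ + 2⁴ = 16 + 16 = 32
32 = (4,4)_7 → 4⁴ + 4⁴ = 256 + 256 = 512
512 = (1,3,3,1)_7 → 1⁴ + 3⁴ + 3⁴ + 1⁴ = 1 + 81 + 81 + 1 = 164

164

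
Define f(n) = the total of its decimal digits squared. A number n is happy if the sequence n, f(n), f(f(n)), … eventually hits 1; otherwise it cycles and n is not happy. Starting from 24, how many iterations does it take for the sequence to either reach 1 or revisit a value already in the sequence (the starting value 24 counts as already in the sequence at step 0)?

24 → 2² + 4² = 20
20 → 2² + 0² = 4
4 → 4² = 16
16 → 1² + 6² = 37
37 → 3² + 7² = 58
58 → 5² + 8² = 89
89 → 8² + 9² = 145
145 → 1² + 4² + 5² = 42
42 → 4² + 2² = 20  — 20 repeats.
That took 9 steps.

9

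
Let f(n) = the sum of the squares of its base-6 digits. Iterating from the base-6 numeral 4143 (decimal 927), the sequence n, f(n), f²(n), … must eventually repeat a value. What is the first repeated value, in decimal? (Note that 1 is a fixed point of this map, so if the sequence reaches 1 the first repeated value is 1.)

20

927 = (4,1,4,3)_6 → 4² + 1² + 4² + 3² = 16 + 1 + 16 + 9 = 42
42 = (1,1,0)_6 → 1² + 1² + 0² = 1 + 1 + 0 = 2
2 = (2)_6 → 2² = 4
4 = (4)_6 → 4² = 16
16 = (2,4)_6 → 2² + 4² = 4 + 16 = 20
20 = (3,2)_6 → 3² + 2² = 9 + 4 = 13
13 = (2,1)_6 → 2² + 1² = 4 + 1 = 5
5 = (5)_6 → 5² = 25
25 = (4,1)_6 → 4² + 1² = 16 + 1 = 17
17 = (2,5)_6 → 2² + 5² = 4 + 25 = 29
29 = (4,5)_6 → 4² + 5² = 16 + 25 = 41
41 = (1,0,5)_6 → 1² + 0² + 5² = 1 + 0 + 25 = 26
26 = (4,2)_6 → 4² + 2² = 16 + 4 = 20  — 20 already appeared earlier.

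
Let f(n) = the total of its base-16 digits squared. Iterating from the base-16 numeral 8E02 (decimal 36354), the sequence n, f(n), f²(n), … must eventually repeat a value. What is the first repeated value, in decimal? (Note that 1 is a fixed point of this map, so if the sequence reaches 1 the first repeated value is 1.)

36354 = (8,14,0,2)_16 → 8² + 14² + 0² + 2² = 264
264 = (1,0,8)_16 → 1² + 0² + 8² = 65
65 = (4,1)_16 → 4² + 1² = 17
17 = (1,1)_16 → 1² + 1² = 2
2 = (2)_16 → 2² = 4
4 = (4)_16 → 4² = 16
16 = (1,0)_16 → 1² + 0² = 1  — reached the fixed point 1.
1 → 1, so 1 is the first repeated value.

1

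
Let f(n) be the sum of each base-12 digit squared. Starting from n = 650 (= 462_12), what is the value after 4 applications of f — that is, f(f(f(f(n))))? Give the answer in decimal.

80

650 = (4,6,2)_12 → 4² + 6² + 2² = 56
56 = (4,8)_12 → 4² + 8² = 80
80 = (6,8)_12 → 6² + 8² = 100
100 = (8,4)_12 → 8² + 4² = 80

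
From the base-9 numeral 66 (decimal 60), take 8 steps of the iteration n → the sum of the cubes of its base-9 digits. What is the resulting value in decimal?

60 = (6,6)_9 → 6³ + 6³ = 432
432 = (5,3,0)_9 → 5³ + 3³ + 0³ = 152
152 = (1,7,8)_9 → 1³ + 7³ + 8³ = 856
856 = (1,1,5,1)_9 → 1³ + 1³ + 5³ + 1³ = 128
128 = (1,5,2)_9 → 1³ + 5³ + 2³ = 134
134 = (1,5,8)_9 → 1³ + 5³ + 8³ = 638
638 = (7,7,8)_9 → 7³ + 7³ + 8³ = 1198
1198 = (1,5,7,1)_9 → 1³ + 5³ + 7³ + 1³ = 470

470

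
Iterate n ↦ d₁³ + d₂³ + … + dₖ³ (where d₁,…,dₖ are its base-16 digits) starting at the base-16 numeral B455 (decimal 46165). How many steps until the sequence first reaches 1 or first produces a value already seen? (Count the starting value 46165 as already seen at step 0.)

4

46165 = (11,4,5,5)_16 → 11³ + 4³ + 5³ + 5³ = 1645
1645 = (6,6,13)_16 → 6³ + 6³ + 13³ = 2629
2629 = (10,4,5)_16 → 10³ + 4³ + 5³ = 1189
1189 = (4,10,5)_16 → 4³ + 10³ + 5³ = 1189  — 1189 repeats.
That took 4 steps.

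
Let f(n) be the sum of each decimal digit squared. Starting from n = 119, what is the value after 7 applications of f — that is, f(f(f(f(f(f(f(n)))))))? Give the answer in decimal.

119 → 1² + 1² + 9² = 1 + 1 + 81 = 83
83 → 8² + 3² = 64 + 9 = 73
73 → 7² + 3² = 49 + 9 = 58
58 → 5² + 8² = 25 + 64 = 89
89 → 8² + 9² = 64 + 81 = 145
145 → 1² + 4² + 5² = 1 + 16 + 25 = 42
42 → 4² + 2² = 16 + 4 = 20

20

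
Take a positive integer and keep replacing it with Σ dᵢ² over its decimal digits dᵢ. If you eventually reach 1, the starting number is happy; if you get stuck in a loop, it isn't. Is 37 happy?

37 → 58
58 → 89
89 → 145
145 → 42
42 → 20
20 → 4
4 → 16
16 → 37  — 37 already seen; the sequence cycles without reaching 1.

not happy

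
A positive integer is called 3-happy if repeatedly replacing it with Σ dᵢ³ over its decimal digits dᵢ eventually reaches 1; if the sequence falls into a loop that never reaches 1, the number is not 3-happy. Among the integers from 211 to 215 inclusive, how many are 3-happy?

1

211: 211 → 10 → 1  — 3-happy
212: 212 → 17 → 344 → 155 → 251 → 134 → 92 → 737 → 713 → 371 → 371  — not 3-happy
213: 213 → 36 → 243 → 99 → 1458 → 702 → 351 → 153 → 153  — not 3-happy
214: 214 → 73 → 370 → 370  — not 3-happy
215: 215 → 134 → 92 → 737 → 713 → 371 → 371  — not 3-happy
3-happy: 211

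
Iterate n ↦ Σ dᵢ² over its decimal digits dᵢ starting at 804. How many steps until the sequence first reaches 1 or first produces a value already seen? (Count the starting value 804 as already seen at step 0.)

804 → 8² + 0² + 4² = 64 + 0 + 16 = 80
80 → 8² + 0² = 64 + 0 = 64
64 → 6² + 4² = 36 + 16 = 52
52 → 5² + 2² = 25 + 4 = 29
29 → 2² + 9² = 4 + 81 = 85
85 → 8² + 5² = 64 + 25 = 89
89 → 8² + 9² = 64 + 81 = 145
145 → 1² + 4² + 5² = 1 + 16 + 25 = 42
42 → 4² + 2² = 16 + 4 = 20
20 → 2² + 0² = 4 + 0 = 4
4 → 4² = 16
16 → 1² + 6² = 1 + 36 = 37
37 → 3² + 7² = 9 + 49 = 58
58 → 5² + 8² = 25 + 64 = 89  — 89 repeats.
That took 14 steps.

14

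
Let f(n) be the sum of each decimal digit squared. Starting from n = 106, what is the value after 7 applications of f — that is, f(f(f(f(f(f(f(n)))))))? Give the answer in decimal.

106 → 37
37 → 58
58 → 89
89 → 145
145 → 42
42 → 20
20 → 4

4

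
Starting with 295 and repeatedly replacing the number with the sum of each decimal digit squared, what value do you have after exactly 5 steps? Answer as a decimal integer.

37

295 → 2² + 9² + 5² = 4 + 81 + 25 = 110
110 → 1² + 1² + 0² = 1 + 1 + 0 = 2
2 → 2² = 4
4 → 4² = 16
16 → 1² + 6² = 1 + 36 = 37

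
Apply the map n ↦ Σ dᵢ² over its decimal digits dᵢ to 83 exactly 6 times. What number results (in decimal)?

83 → 73
73 → 58
58 → 89
89 → 145
145 → 42
42 → 20

20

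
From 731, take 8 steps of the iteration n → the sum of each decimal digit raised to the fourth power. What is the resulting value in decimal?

8208

731 → 7⁴ + 3⁴ + 1⁴ = 2401 + 81 + 1 = 2483
2483 → 2⁴ + 4⁴ + 8⁴ + 3⁴ = 16 + 256 + 4096 + 81 = 4449
4449 → 4⁴ + 4⁴ + 4⁴ + 9⁴ = 256 + 256 + 256 + 6561 = 7329
7329 → 7⁴ + 3⁴ + 2⁴ + 9⁴ = 2401 + 81 + 16 + 6561 = 9059
9059 → 9⁴ + 0⁴ + 5⁴ + 9⁴ = 6561 + 0 + 625 + 6561 = 13747
13747 → 1⁴ + 3⁴ + 7⁴ + 4⁴ + 7⁴ = 1 + 81 + 2401 + 256 + 2401 = 5140
5140 → 5⁴ + 1⁴ + 4⁴ + 0⁴ = 625 + 1 + 256 + 0 = 882
882 → 8⁴ + 8⁴ + 2⁴ = 4096 + 4096 + 16 = 8208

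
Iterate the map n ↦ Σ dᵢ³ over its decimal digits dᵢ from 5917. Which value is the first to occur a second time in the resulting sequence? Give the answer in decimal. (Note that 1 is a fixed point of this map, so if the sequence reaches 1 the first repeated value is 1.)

1

5917 → 5³ + 9³ + 1³ + 7³ = 1198
1198 → 1³ + 1³ + 9³ + 8³ = 1243
1243 → 1³ + 2³ + 4³ + 3³ = 100
100 → 1³ + 0³ + 0³ = 1  — reached the fixed point 1.
1 → 1, so 1 is the first repeated value.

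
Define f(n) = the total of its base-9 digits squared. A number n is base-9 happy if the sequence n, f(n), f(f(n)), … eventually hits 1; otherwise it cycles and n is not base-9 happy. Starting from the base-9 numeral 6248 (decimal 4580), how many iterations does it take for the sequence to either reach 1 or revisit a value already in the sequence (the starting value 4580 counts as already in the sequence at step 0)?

5

4580 = (6,2,4,8)_9 → 6² + 2² + 4² + 8² = 120
120 = (1,4,3)_9 → 1² + 4² + 3² = 26
26 = (2,8)_9 → 2² + 8² = 68
68 = (7,5)_9 → 7² + 5² = 74
74 = (8,2)_9 → 8² + 2² = 68  — 68 repeats.
That took 5 steps.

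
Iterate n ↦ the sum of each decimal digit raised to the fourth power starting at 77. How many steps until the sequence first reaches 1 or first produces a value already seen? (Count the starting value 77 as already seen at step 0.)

77 → 7⁴ + 7⁴ = 4802
4802 → 4⁴ + 8⁴ + 0⁴ + 2⁴ = 4368
4368 → 4⁴ + 3⁴ + 6⁴ + 8⁴ = 5729
5729 → 5⁴ + 7⁴ + 2⁴ + 9⁴ = 9603
9603 → 9⁴ + 6⁴ + 0⁴ + 3⁴ = 7938
7938 → 7⁴ + 9⁴ + 3⁴ + 8⁴ = 13139
13139 → 1⁴ + 3⁴ + 1⁴ + 3⁴ + 9⁴ = 6725
6725 → 6⁴ + 7⁴ + 2⁴ + 5⁴ = 4338
4338 → 4⁴ + 3⁴ + 3⁴ + 8⁴ = 4514
4514 → 4⁴ + 5⁴ + 1⁴ + 4⁴ = 1138
1138 → 1⁴ + 1⁴ + 3⁴ + 8⁴ = 4179
4179 → 4⁴ + 1⁴ + 7⁴ + 9⁴ = 9219
9219 → 9⁴ + 2⁴ + 1⁴ + 9⁴ = 13139  — 13139 repeats.
That took 13 steps.

13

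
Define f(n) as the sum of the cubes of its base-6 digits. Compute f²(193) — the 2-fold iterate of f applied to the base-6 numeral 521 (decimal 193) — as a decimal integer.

193 = (5,2,1)_6 → 5³ + 2³ + 1³ = 134
134 = (3,4,2)_6 → 3³ + 4³ + 2³ = 99

99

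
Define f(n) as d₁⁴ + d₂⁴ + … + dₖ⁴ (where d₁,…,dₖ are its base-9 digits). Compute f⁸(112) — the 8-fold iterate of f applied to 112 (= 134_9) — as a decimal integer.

112 = (1,3,4)_9 → 338
338 = (4,1,5)_9 → 882
882 = (1,1,8,0)_9 → 4098
4098 = (5,5,5,3)_9 → 1956
1956 = (2,6,1,3)_9 → 1394
1394 = (1,8,1,8)_9 → 8194
8194 = (1,2,2,1,4)_9 → 290
290 = (3,5,2)_9 → 722

722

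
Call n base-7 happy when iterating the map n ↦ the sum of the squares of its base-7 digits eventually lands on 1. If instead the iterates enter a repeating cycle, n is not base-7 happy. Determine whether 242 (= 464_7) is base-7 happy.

not base-7 happy

242 = (4,6,4)_7 → 4² + 6² + 4² = 16 + 36 + 16 = 68
68 = (1,2,5)_7 → 1² + 2² + 5² = 1 + 4 + 25 = 30
30 = (4,2)_7 → 4² + 2² = 16 + 4 = 20
20 = (2,6)_7 → 2² + 6² = 4 + 36 = 40
40 = (5,5)_7 → 5² + 5² = 25 + 25 = 50
50 = (1,0,1)_7 → 1² + 0² + 1² = 1 + 0 + 1 = 2
2 = (2)_7 → 2² = 4
4 = (4)_7 → 4² = 16
16 = (2,2)_7 → 2² + 2² = 4 + 4 = 8
8 = (1,1)_7 → 1² + 1² = 1 + 1 = 2  — 2 already seen; the sequence cycles without reaching 1.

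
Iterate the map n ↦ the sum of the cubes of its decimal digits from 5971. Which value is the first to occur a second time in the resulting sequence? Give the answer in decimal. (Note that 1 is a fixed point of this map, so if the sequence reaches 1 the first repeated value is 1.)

1

5971 → 5³ + 9³ + 7³ + 1³ = 125 + 729 + 343 + 1 = 1198
1198 → 1³ + 1³ + 9³ + 8³ = 1 + 1 + 729 + 512 = 1243
1243 → 1³ + 2³ + 4³ + 3³ = 1 + 8 + 64 + 27 = 100
100 → 1³ + 0³ + 0³ = 1 + 0 + 0 = 1  — reached the fixed point 1.
1 → 1, so 1 is the first repeated value.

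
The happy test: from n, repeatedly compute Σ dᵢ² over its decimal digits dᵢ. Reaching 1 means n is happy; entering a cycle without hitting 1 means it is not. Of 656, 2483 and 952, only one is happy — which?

656

656: 656 → 97 → 130 → 10 → 1  — reaches 1 (happy)
2483: 2483 → 93 → 90 → 81 → 65 → 61 → 37 → 58 → 89 → 145 → 42 → 20 → 4 → 16 → 37  — repeats 37 (not happy)
952: 952 → 110 → 2 → 4 → 16 → 37 → 58 → 89 → 145 → 42 → 20 → 4  — repeats 4 (not happy)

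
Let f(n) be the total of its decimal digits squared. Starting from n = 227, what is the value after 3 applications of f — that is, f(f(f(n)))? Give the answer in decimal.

65

227 → 2² + 2² + 7² = 4 + 4 + 49 = 57
57 → 5² + 7² = 25 + 49 = 74
74 → 7² + 4² = 49 + 16 = 65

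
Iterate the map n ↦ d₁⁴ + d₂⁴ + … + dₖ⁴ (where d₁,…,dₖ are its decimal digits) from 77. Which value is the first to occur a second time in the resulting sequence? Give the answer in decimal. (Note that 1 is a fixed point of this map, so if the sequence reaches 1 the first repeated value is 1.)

13139

77 → 4802
4802 → 4368
4368 → 5729
5729 → 9603
9603 → 7938
7938 → 13139
13139 → 6725
6725 → 4338
4338 → 4514
4514 → 1138
1138 → 4179
4179 → 9219
9219 → 13139  — 13139 already appeared earlier.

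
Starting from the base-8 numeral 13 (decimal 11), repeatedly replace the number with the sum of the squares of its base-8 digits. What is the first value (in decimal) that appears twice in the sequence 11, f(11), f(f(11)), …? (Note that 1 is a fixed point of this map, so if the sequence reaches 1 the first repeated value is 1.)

11 = (1,3)_8 → 10
10 = (1,2)_8 → 5
5 = (5)_8 → 25
25 = (3,1)_8 → 10  — 10 already appeared earlier.

10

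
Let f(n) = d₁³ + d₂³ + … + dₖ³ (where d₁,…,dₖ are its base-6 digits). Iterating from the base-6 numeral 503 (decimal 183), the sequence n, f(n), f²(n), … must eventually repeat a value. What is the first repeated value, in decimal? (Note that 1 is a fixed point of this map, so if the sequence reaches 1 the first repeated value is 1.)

73

183 = (5,0,3)_6 → 5³ + 0³ + 3³ = 152
152 = (4,1,2)_6 → 4³ + 1³ + 2³ = 73
73 = (2,0,1)_6 → 2³ + 0³ + 1³ = 9
9 = (1,3)_6 → 1³ + 3³ = 28
28 = (4,4)_6 → 4³ + 4³ = 128
128 = (3,3,2)_6 → 3³ + 3³ + 2³ = 62
62 = (1,4,2)_6 → 1³ + 4³ + 2³ = 73  — 73 already appeared earlier.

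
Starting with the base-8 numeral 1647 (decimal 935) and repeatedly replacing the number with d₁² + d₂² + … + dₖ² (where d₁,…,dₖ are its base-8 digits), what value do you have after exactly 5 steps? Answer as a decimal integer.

935 = (1,6,4,7)_8 → 1² + 6² + 4² + 7² = 102
102 = (1,4,6)_8 → 1² + 4² + 6² = 53
53 = (6,5)_8 → 6² + 5² = 61
61 = (7,5)_8 → 7² + 5² = 74
74 = (1,1,2)_8 → 1² + 1² + 2² = 6

6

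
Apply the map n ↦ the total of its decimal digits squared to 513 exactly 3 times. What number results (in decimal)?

25

513 → 5² + 1² + 3² = 25 + 1 + 9 = 35
35 → 3² + 5² = 9 + 25 = 34
34 → 3² + 4² = 9 + 16 = 25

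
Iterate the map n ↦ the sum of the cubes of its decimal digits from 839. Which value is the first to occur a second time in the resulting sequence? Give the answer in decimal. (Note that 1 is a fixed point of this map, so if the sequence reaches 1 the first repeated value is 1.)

371

839 → 1268
1268 → 737
737 → 713
713 → 371
371 → 371  — 371 already appeared earlier.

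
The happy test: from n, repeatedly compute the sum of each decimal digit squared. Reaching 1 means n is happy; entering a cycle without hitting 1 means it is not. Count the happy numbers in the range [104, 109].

1

104: 104 → 17 → 50 → 25 → 29 → 85 → 89 → 145 → 42 → 20 → 4 → 16 → 37 → 58 → 89  — not happy
105: 105 → 26 → 40 → 16 → 37 → 58 → 89 → 145 → 42 → 20 → 4 → 16  — not happy
106: 106 → 37 → 58 → 89 → 145 → 42 → 20 → 4 → 16 → 37  — not happy
107: 107 → 50 → 25 → 29 → 85 → 89 → 145 → 42 → 20 → 4 → 16 → 37 → 58 → 89  — not happy
108: 108 → 65 → 61 → 37 → 58 → 89 → 145 → 42 → 20 → 4 → 16 → 37  — not happy
109: 109 → 82 → 68 → 100 → 1  — happy
happy: 109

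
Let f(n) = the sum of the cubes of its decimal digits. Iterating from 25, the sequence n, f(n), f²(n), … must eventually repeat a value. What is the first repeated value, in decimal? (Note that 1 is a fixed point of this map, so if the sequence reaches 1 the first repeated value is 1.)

133

25 → 2³ + 5³ = 133
133 → 1³ + 3³ + 3³ = 55
55 → 5³ + 5³ = 250
250 → 2³ + 5³ + 0³ = 133  — 133 already appeared earlier.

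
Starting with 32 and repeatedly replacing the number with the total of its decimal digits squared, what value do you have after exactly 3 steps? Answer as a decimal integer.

32 → 3² + 2² = 9 + 4 = 13
13 → 1² + 3² = 1 + 9 = 10
10 → 1² + 0² = 1 + 0 = 1

1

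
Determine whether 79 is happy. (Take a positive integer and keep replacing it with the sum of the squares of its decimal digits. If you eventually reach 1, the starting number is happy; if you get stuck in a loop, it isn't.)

happy

79 → 7² + 9² = 49 + 81 = 130
130 → 1² + 3² + 0² = 1 + 9 + 0 = 10
10 → 1² + 0² = 1 + 0 = 1  — reached 1.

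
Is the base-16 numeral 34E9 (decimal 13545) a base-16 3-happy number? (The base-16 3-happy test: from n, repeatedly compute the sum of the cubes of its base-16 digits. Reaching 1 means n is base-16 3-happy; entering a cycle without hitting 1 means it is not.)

not base-16 3-happy

13545 = (3,4,14,9)_16 → 3³ + 4³ + 14³ + 9³ = 27 + 64 + 2744 + 729 = 3564
3564 = (13,14,12)_16 → 13³ + 14³ + 12³ = 2197 + 2744 + 1728 = 6669
6669 = (1,10,0,13)_16 → 1³ + 10³ + 0³ + 13³ = 1 + 1000 + 0 + 2197 = 3198
3198 = (12,7,14)_16 → 12³ + 7³ + 14³ = 1728 + 343 + 2744 = 4815
4815 = (1,2,12,15)_16 → 1³ + 2³ + 12³ + 15³ = 1 + 8 + 1728 + 3375 = 5112
5112 = (1,3,15,8)_16 → 1³ + 3³ + 15³ + 8³ = 1 + 27 + 3375 + 512 = 3915
3915 = (15,4,11)_16 → 15³ + 4³ + 11³ = 3375 + 64 + 1331 = 4770
4770 = (1,2,10,2)_16 → 1³ + 2³ + 10³ + 2³ = 1 + 8 + 1000 + 8 = 1017
1017 = (3,15,9)_16 → 3³ + 15³ + 9³ = 27 + 3375 + 729 = 4131
4131 = (1,0,2,3)_16 → 1³ + 0³ + 2³ + 3³ = 1 + 0 + 8 + 27 = 36
36 = (2,4)_16 → 2³ + 4³ = 8 + 64 = 72
72 = (4,8)_16 → 4³ + 8³ = 64 + 512 = 576
576 = (2,4,0)_16 → 2³ + 4³ + 0³ = 8 + 64 + 0 = 72  — 72 already seen; the sequence cycles without reaching 1.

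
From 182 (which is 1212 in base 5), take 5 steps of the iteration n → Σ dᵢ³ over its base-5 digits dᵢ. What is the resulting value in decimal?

182 = (1,2,1,2)_5 → 1³ + 2³ + 1³ + 2³ = 1 + 8 + 1 + 8 = 18
18 = (3,3)_5 → 3³ + 3³ = 27 + 27 = 54
54 = (2,0,4)_5 → 2³ + 0³ + 4³ = 8 + 0 + 64 = 72
72 = (2,4,2)_5 → 2³ + 4³ + 2³ = 8 + 64 + 8 = 80
80 = (3,1,0)_5 → 3³ + 1³ + 0³ = 27 + 1 + 0 = 28

28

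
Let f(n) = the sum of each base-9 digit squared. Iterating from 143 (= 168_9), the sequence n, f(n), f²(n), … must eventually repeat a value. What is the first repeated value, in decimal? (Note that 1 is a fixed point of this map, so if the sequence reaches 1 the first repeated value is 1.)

1

143 = (1,6,8)_9 → 1² + 6² + 8² = 1 + 36 + 64 = 101
101 = (1,2,2)_9 → 1² + 2² + 2² = 1 + 4 + 4 = 9
9 = (1,0)_9 → 1² + 0² = 1 + 0 = 1  — reached the fixed point 1.
1 → 1, so 1 is the first repeated value.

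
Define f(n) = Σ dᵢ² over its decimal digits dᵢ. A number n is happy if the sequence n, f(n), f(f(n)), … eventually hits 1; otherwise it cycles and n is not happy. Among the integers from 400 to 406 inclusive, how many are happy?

1

400: 400 → 16 → 37 → 58 → 89 → 145 → 42 → 20 → 4 → 16  (repeats 16)
401: 401 → 17 → 50 → 25 → 29 → 85 → 89 → 145 → 42 → 20 → 4 → 16 → 37 → 58 → 89  (repeats 89)
402: 402 → 20 → 4 → 16 → 37 → 58 → 89 → 145 → 42 → 20  (repeats 20)
403: 403 → 25 → 29 → 85 → 89 → 145 → 42 → 20 → 4 → 16 → 37 → 58 → 89  (repeats 89)
404: 404 → 32 → 13 → 10 → 1  (reaches 1)
405: 405 → 41 → 17 → 50 → 25 → 29 → 85 → 89 → 145 → 42 → 20 → 4 → 16 → 37 → 58 → 89  (repeats 89)
406: 406 → 52 → 29 → 85 → 89 → 145 → 42 → 20 → 4 → 16 → 37 → 58 → 89  (repeats 89)
happy: 404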